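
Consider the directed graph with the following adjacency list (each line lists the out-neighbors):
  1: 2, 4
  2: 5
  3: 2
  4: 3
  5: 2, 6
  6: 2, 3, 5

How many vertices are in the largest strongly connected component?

{2, 3, 5, 6} are all mutually reachable — one SCC of size 4.
{1} is an SCC by itself.
{4} is an SCC by itself.
The largest has 4 vertices.

4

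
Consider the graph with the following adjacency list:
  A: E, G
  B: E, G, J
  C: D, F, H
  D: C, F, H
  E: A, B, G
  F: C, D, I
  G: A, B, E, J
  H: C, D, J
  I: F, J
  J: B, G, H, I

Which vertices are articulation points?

J

Removing J increases the component count from 1 to 2, so J is a cut vertex.
By contrast removing E leaves 1 component; it is not a cut vertex. No other vertex is a cut vertex either.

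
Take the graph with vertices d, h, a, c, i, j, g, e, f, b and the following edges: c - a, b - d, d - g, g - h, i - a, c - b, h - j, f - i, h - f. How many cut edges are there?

1

The edges on the cycle c-b-d-g-h-f-i-a-c are not bridges since each lies on that cycle.
But removing j - h disconnects j from h — this is a bridge.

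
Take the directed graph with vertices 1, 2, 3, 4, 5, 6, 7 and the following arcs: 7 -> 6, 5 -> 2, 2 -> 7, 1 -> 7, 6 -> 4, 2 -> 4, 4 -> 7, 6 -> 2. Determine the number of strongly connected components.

4

{2, 4, 6, 7} are all mutually reachable — one SCC of size 4.
{5} is an SCC by itself.
{3} is an SCC by itself.
{1} is an SCC by itself.
That gives 4 strongly connected components.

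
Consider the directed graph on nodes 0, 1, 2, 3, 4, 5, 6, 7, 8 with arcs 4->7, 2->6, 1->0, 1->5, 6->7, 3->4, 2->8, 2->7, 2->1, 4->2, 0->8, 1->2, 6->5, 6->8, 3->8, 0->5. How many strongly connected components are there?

8

{1, 2} are all mutually reachable — one SCC of size 2.
{7} is an SCC by itself.
{6} is an SCC by itself.
{0} is an SCC by itself.
{8} is an SCC by itself.
(and 3 more singleton SCCs)
That gives 8 strongly connected components.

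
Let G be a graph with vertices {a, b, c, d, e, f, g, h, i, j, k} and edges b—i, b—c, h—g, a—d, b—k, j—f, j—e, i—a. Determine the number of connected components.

Starting from g we can reach g, h. That is one component of size 2.
Starting from e we can reach e, f, j. That is one component of size 3.
Starting from a we can reach a, b, c, d, i, k. That is one component of size 6.
Total: 3 components.

3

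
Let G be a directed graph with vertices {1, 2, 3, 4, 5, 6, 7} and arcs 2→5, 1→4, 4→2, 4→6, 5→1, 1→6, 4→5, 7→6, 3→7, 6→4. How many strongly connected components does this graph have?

3

{1, 2, 4, 5, 6} are all mutually reachable — one SCC of size 5.
{3} is an SCC by itself.
{7} is an SCC by itself.
That gives 3 strongly connected components.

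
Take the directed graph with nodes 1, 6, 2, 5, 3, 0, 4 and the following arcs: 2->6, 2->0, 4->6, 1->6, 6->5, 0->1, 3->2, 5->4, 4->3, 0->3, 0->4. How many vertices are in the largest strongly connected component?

7

{0, 1, 2, 3, 4, 5, 6} are all mutually reachable — one SCC of size 7.
The largest has 7 vertices.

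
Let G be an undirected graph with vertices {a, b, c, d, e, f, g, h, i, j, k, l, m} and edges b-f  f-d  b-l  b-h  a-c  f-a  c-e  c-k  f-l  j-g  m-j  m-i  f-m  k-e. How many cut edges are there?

8

The edges on the cycle c-k-e-c are not bridges since each lies on that cycle.
But removing m-i disconnects m from i; removing j-g disconnects j from g; removing a-c disconnects a from c; removing d-f disconnects d from f — these are bridges.
In total 8 edges are bridges.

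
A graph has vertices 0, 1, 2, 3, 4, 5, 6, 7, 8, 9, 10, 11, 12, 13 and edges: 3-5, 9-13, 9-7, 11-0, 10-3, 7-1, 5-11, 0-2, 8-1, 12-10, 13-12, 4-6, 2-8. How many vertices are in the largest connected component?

12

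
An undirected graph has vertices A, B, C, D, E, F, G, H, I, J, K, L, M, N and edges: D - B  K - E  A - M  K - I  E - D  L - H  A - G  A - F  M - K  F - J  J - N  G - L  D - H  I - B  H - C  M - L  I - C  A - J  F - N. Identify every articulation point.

A

Removing A increases the component count from 1 to 2, so A is a cut vertex.
By contrast removing G leaves 1 component; it is not a cut vertex. No other vertex is a cut vertex either.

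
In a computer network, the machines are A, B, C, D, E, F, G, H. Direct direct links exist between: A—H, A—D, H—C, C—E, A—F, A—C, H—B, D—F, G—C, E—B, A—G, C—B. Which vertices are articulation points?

Removing A increases the component count from 1 to 2, so A is a cut vertex.
By contrast removing G leaves 1 component; it is not a cut vertex. No other vertex is a cut vertex either.

A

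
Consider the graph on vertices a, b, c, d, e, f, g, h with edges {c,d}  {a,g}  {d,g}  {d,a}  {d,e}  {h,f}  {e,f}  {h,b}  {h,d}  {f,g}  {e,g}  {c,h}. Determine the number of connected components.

Starting from a we can reach a, b, c, d, e, f, g, h. That is one component of size 8.
Total: 1 component.

1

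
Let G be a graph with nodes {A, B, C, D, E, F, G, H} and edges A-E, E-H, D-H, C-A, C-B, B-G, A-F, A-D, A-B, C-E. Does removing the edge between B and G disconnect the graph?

Yes

Removing B-G leaves no path between B and G: the component count goes from 1 to 2. So it is a bridge.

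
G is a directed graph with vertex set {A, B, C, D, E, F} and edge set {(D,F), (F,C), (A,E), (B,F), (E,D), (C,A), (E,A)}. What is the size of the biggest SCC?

5

{A, C, D, E, F} are all mutually reachable — one SCC of size 5.
{B} is an SCC by itself.
The largest has 5 vertices.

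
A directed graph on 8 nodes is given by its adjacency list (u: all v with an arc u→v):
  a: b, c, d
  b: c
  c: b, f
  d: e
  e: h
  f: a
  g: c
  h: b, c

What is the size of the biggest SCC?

7

{a, b, c, d, e, f, h} are all mutually reachable — one SCC of size 7.
{g} is an SCC by itself.
The largest has 7 vertices.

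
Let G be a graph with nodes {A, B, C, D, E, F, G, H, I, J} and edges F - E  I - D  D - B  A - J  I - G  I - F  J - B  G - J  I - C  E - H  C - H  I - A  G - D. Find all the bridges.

none

The edges on the cycle I-F-E-H-C-I are not bridges since each lies on that cycle.
Every edge lies on some cycle, so there are no bridges.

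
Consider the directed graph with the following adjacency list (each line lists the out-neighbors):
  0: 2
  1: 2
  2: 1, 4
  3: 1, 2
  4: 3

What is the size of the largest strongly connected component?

{1, 2, 3, 4} are all mutually reachable — one SCC of size 4.
{0} is an SCC by itself.
The largest has 4 vertices.

4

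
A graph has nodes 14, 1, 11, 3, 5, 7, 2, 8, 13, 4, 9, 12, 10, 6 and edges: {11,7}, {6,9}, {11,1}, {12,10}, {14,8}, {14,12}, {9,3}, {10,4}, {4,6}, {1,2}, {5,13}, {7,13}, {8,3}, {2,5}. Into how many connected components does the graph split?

Starting from 1 we can reach 1, 2, 5, 7, 11, 13. That is one component of size 6.
Starting from 3 we can reach 3, 4, 6, 8, 9, 10, 12, 14. That is one component of size 8.
Total: 2 components.

2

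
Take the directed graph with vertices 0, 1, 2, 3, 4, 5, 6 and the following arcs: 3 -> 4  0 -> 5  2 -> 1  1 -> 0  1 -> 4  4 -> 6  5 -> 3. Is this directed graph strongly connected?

No

There is no directed path from 5 to 2, so the graph is not strongly connected.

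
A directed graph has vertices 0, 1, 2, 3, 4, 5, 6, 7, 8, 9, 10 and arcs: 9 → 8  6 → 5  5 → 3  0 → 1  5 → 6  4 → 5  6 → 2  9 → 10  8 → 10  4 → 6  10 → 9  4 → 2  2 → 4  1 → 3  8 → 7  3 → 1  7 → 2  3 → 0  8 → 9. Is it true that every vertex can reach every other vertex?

There is no directed path from 5 to 10, so the graph is not strongly connected.

No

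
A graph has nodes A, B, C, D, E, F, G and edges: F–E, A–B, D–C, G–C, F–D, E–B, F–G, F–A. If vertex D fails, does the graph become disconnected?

No

Deleting D leaves 1 component (was 1) (its neighbors C, F remain connected to each other), so D is not a cut vertex.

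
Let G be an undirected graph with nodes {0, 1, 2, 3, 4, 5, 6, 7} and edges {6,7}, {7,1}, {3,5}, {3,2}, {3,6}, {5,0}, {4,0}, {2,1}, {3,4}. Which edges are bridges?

none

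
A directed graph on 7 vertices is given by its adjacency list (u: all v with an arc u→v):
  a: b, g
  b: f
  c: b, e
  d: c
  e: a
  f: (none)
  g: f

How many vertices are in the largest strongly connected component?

1

{g} is an SCC by itself.
{e} is an SCC by itself.
{c} is an SCC by itself.
{b} is an SCC by itself.
{d} is an SCC by itself.
(and 2 more singleton SCCs)
The largest has 1 vertex.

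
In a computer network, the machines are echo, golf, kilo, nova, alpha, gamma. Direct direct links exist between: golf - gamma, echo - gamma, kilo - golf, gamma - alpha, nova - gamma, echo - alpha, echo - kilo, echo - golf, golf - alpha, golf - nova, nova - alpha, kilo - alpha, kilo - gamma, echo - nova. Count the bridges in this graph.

0

The edges on the cycle echo-kilo-golf-gamma-nova-echo are not bridges since each lies on that cycle.
Every edge lies on some cycle, so there are no bridges.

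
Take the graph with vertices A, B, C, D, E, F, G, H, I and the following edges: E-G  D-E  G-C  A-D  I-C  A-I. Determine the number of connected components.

B is isolated — a component by itself.
H is isolated — a component by itself.
F is isolated — a component by itself.
Starting from A we can reach A, C, D, E, G, I. That is one component of size 6.
Total: 4 components.

4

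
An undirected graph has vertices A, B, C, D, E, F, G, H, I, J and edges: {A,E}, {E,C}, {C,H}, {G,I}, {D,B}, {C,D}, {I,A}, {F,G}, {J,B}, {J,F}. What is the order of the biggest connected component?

10

Starting from A we can reach A, B, C, D, E, F, G, H, I, J. That is one component of size 10.
The largest has 10 vertices.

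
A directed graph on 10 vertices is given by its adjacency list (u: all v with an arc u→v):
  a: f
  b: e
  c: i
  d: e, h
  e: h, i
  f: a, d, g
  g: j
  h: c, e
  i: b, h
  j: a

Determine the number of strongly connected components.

3

{b, c, e, h, i} are all mutually reachable — one SCC of size 5.
{a, f, g, j} are all mutually reachable — one SCC of size 4.
{d} is an SCC by itself.
That gives 3 strongly connected components.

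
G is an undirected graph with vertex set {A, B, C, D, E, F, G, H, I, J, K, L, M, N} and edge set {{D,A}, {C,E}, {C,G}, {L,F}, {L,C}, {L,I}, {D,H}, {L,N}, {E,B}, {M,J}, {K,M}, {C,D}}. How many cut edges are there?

12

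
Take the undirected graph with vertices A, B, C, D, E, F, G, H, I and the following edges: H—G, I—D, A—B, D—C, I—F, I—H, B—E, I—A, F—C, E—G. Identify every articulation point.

I

Removing I increases the component count from 1 to 2, so I is a cut vertex.
By contrast removing B leaves 1 component; it is not a cut vertex. No other vertex is a cut vertex either.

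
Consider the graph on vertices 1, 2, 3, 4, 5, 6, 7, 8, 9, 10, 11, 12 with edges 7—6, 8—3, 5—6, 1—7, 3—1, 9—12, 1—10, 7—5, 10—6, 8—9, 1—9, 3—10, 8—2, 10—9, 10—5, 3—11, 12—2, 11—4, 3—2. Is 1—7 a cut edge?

No

After removing 1—7, the path 1-10-5-7 still connects them, so the edge is not a bridge.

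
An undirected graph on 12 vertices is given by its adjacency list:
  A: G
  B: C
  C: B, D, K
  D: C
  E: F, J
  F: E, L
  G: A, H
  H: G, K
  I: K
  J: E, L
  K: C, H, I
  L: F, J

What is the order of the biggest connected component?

Starting from E we can reach E, F, J, L. That is one component of size 4.
Starting from A we can reach A, B, C, D, G, H, I, K. That is one component of size 8.
The largest has 8 vertices.

8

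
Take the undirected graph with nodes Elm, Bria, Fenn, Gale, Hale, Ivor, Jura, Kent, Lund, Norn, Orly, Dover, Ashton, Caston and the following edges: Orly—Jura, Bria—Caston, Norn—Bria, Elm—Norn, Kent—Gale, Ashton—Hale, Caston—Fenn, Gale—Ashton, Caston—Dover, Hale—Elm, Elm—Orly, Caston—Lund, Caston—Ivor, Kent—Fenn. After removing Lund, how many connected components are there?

1

With Lund gone, the remaining components are: {Elm, Bria, Fenn, Gale, Hale, Ivor, Jura, Kent, Norn, Orly, Dover, Ashton, Caston}.
That is 1 component.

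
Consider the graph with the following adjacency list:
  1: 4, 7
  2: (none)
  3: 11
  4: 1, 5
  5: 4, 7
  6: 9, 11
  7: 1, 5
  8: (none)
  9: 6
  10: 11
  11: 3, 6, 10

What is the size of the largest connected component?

5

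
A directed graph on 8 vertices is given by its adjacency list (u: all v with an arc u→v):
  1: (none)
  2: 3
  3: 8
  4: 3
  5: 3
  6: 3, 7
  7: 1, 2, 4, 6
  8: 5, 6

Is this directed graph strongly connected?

There is no directed path from 1 to 6, so the graph is not strongly connected.

No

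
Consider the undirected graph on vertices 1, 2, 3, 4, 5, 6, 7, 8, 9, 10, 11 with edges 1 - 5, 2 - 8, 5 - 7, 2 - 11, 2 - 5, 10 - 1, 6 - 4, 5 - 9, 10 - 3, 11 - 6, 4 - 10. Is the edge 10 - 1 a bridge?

No

After removing 10 - 1, the path 10-4-6-11-2-5-1 still connects them, so the edge is not a bridge.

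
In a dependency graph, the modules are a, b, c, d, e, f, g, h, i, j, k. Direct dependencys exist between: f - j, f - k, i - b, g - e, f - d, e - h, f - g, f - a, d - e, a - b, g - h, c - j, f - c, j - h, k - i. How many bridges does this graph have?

The edges on the cycle f-d-e-g-f are not bridges since each lies on that cycle.
Every edge lies on some cycle, so there are no bridges.

0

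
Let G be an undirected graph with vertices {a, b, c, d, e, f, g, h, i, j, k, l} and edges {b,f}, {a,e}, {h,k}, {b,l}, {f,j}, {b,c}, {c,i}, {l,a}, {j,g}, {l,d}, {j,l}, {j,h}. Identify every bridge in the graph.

The edges on the cycle b-f-j-l-b are not bridges since each lies on that cycle.
But removing d - l disconnects d from l; removing j - h disconnects j from h; removing h - k disconnects h from k; removing b - c disconnects b from c — these are bridges.
In total 8 edges are bridges.

a-e, a-l, b-c, c-i, d-l, g-j, h-j, h-k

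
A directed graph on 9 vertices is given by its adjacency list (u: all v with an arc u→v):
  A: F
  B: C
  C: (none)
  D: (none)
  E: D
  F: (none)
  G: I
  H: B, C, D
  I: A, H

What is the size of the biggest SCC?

{I} is an SCC by itself.
{B} is an SCC by itself.
{A} is an SCC by itself.
{E} is an SCC by itself.
{H} is an SCC by itself.
(and 4 more singleton SCCs)
The largest has 1 vertex.

1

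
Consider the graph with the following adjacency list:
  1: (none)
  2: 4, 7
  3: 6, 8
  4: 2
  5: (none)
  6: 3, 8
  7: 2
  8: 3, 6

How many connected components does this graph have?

4

1 is isolated — a component by itself.
5 is isolated — a component by itself.
Starting from 3 we can reach 3, 6, 8. That is one component of size 3.
Starting from 2 we can reach 2, 4, 7. That is one component of size 3.
Total: 4 components.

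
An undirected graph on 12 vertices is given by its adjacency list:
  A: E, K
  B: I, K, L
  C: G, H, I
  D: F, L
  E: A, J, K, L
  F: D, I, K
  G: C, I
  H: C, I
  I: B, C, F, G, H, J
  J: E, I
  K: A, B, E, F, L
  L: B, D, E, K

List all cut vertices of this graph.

Removing I increases the component count from 1 to 2, so I is a cut vertex.
By contrast removing H leaves 1 component; it is not a cut vertex. No other vertex is a cut vertex either.

I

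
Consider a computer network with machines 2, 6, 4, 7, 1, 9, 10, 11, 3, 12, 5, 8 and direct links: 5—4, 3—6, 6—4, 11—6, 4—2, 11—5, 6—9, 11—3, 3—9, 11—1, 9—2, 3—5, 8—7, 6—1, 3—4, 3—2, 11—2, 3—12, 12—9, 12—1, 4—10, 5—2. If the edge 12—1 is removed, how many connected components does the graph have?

2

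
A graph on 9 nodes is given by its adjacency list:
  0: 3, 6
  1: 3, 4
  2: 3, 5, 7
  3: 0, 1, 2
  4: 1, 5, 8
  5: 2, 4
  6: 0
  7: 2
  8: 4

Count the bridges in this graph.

4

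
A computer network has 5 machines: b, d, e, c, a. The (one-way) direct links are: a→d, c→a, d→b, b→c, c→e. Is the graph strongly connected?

There is no directed path from e to c, so the graph is not strongly connected.

No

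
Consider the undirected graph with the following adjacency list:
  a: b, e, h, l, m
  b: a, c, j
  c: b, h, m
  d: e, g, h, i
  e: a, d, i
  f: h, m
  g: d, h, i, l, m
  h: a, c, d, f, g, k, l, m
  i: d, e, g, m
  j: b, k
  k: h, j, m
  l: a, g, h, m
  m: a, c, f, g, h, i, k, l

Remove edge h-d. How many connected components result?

1

h and d are still connected via h-g-d, so the component count stays at 1.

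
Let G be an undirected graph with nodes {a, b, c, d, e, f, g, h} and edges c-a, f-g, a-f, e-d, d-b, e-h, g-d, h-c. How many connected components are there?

Starting from a we can reach a, b, c, d, e, f, g, h. That is one component of size 8.
Total: 1 component.

1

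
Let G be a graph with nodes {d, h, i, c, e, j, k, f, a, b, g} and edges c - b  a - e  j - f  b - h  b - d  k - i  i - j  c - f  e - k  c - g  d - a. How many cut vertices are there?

2

Removing b increases the component count from 1 to 2, so b is a cut vertex.
Removing c increases the component count from 1 to 2, so c is a cut vertex.
By contrast removing g leaves 1 component; it is not a cut vertex. No other vertex is a cut vertex either.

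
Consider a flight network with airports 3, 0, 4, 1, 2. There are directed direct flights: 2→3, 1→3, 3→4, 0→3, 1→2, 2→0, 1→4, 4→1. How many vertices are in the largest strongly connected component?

5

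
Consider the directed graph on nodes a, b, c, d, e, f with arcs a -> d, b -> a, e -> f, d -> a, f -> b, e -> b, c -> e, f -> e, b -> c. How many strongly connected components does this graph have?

{b, c, e, f} are all mutually reachable — one SCC of size 4.
{a, d} are all mutually reachable — one SCC of size 2.
That gives 2 strongly connected components.

2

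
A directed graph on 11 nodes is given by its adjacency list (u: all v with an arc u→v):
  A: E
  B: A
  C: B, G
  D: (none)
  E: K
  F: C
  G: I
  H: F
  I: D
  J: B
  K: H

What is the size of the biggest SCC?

7

{A, B, C, E, F, H, K} are all mutually reachable — one SCC of size 7.
{G} is an SCC by itself.
{D} is an SCC by itself.
{J} is an SCC by itself.
{I} is an SCC by itself.
The largest has 7 vertices.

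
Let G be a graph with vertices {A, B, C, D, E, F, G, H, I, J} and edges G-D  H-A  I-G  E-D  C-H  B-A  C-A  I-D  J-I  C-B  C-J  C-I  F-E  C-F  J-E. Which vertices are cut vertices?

Removing C increases the component count from 1 to 2, so C is a cut vertex.
By contrast removing I leaves 1 component; it is not a cut vertex. No other vertex is a cut vertex either.

C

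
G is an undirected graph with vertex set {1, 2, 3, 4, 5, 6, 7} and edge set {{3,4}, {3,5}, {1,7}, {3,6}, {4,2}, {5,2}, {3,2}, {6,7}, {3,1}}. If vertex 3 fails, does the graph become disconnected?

Deleting 3 raises the number of components from 1 to 2, so 3 is a cut vertex.

Yes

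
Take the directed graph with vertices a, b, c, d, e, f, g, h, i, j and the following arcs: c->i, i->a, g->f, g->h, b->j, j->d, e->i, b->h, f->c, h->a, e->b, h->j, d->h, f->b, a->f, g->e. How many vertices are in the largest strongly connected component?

8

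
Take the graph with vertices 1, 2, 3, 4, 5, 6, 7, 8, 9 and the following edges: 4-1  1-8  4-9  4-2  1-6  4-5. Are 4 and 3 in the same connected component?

No

The component containing 4 is {1, 2, 4, 5, 6, 8, 9}, and 3 is not in it.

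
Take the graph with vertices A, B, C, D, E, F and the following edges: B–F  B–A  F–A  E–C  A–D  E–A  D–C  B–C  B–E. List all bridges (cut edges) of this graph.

none

The edges on the cycle B-E-C-B are not bridges since each lies on that cycle.
Every edge lies on some cycle, so there are no bridges.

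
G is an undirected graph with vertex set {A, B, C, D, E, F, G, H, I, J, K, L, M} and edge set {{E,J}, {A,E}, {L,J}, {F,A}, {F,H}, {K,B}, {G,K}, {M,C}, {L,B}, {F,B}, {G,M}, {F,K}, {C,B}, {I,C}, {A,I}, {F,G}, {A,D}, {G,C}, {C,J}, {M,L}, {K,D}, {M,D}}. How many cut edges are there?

1

The edges on the cycle A-E-J-C-I-A are not bridges since each lies on that cycle.
But removing F—H disconnects F from H — this is a bridge.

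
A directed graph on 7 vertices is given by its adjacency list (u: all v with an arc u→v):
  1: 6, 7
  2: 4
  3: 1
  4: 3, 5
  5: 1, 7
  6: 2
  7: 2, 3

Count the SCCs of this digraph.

1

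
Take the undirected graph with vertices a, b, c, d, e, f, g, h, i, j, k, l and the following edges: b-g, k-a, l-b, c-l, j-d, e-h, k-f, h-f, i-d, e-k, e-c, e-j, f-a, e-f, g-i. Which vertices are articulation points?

Removing e increases the component count from 1 to 2, so e is a cut vertex.
By contrast removing b leaves 1 component; it is not a cut vertex. No other vertex is a cut vertex either.

e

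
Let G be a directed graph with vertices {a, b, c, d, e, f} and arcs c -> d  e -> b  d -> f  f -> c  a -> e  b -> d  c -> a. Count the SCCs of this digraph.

{a, b, c, d, e, f} are all mutually reachable — one SCC of size 6.
That gives 1 strongly connected component.

1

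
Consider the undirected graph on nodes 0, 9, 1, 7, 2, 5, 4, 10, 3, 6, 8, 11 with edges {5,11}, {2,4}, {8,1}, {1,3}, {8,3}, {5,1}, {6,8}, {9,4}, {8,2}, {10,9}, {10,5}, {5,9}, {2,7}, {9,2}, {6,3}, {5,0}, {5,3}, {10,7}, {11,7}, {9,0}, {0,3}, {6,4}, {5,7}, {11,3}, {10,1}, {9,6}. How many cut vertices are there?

0

Removing 6, for instance, still leaves 1 component. No single vertex removal increases the component count — the graph has no articulation points.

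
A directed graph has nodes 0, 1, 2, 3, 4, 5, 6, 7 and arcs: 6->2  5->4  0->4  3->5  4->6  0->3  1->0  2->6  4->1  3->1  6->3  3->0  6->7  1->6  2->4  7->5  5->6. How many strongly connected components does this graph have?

{0, 1, 2, 3, 4, 5, 6, 7} are all mutually reachable — one SCC of size 8.
That gives 1 strongly connected component.

1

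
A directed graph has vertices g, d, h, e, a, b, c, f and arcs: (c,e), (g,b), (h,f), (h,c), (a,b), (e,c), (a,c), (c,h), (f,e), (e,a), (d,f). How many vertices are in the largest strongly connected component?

{a, c, e, f, h} are all mutually reachable — one SCC of size 5.
{d} is an SCC by itself.
{g} is an SCC by itself.
{b} is an SCC by itself.
The largest has 5 vertices.

5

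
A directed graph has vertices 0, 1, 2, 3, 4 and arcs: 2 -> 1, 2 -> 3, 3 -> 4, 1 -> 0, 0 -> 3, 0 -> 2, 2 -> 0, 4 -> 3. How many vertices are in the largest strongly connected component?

3

{0, 1, 2} are all mutually reachable — one SCC of size 3.
{3, 4} are all mutually reachable — one SCC of size 2.
The largest has 3 vertices.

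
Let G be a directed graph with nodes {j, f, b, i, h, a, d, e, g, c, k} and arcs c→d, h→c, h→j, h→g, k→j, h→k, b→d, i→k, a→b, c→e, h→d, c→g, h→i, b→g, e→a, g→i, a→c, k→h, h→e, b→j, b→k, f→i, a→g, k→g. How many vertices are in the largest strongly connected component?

8

{a, b, c, e, g, h, i, k} are all mutually reachable — one SCC of size 8.
{f} is an SCC by itself.
{j} is an SCC by itself.
{d} is an SCC by itself.
The largest has 8 vertices.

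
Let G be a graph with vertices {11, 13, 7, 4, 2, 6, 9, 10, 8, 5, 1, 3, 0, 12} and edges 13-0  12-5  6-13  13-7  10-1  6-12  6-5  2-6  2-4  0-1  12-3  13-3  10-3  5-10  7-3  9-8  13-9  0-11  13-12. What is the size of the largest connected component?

Starting from 0 we can reach 0, 1, 2, 3, 4, 5, 6, 7, 8, 9, 10, 11, 12, 13. That is one component of size 14.
The largest has 14 vertices.

14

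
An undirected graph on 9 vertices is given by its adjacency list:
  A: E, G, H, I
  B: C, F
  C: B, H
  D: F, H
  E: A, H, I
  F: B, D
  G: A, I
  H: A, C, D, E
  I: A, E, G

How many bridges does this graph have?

The edges on the cycle H-E-I-G-A-H are not bridges since each lies on that cycle.
Every edge lies on some cycle, so there are no bridges.

0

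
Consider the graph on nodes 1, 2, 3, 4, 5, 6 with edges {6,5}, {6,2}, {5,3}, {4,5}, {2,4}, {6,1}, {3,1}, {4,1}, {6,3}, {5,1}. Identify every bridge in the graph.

none

The edges on the cycle 6-2-4-5-6 are not bridges since each lies on that cycle.
Every edge lies on some cycle, so there are no bridges.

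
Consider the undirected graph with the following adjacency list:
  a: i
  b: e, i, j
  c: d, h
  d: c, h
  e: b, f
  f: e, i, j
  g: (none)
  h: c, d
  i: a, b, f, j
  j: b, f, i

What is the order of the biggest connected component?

g is isolated — a component by itself.
Starting from c we can reach c, d, h. That is one component of size 3.
Starting from a we can reach a, b, e, f, i, j. That is one component of size 6.
The largest has 6 vertices.

6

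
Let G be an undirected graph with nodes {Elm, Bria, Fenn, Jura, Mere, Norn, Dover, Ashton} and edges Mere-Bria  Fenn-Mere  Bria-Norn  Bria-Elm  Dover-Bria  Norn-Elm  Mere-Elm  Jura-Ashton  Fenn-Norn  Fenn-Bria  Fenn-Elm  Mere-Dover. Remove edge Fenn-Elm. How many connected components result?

Fenn and Elm are still connected via Fenn-Mere-Elm, so the component count stays at 2.

2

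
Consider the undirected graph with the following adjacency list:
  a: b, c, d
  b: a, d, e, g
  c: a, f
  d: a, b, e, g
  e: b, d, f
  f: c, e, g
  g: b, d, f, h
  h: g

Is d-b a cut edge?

No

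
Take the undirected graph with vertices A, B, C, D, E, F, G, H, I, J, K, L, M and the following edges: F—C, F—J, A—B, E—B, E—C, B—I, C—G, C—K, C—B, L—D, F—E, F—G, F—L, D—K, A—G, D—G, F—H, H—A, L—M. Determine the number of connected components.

Starting from A we can reach A, B, C, D, E, F, G, H, I, J, K, L, M. That is one component of size 13.
Total: 1 component.

1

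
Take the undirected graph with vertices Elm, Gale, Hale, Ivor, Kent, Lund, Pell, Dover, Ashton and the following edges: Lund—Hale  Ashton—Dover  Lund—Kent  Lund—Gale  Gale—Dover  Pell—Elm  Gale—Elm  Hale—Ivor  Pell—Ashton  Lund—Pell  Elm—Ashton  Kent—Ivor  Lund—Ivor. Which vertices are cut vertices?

Lund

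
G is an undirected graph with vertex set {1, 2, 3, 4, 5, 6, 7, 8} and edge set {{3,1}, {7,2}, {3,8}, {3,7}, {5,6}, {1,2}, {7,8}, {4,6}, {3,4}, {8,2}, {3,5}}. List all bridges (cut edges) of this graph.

none

The edges on the cycle 3-4-6-5-3 are not bridges since each lies on that cycle.
Every edge lies on some cycle, so there are no bridges.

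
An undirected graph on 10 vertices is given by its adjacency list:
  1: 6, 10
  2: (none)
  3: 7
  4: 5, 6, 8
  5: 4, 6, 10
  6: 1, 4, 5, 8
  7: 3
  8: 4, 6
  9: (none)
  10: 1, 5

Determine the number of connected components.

9 is isolated — a component by itself.
2 is isolated — a component by itself.
Starting from 3 we can reach 3, 7. That is one component of size 2.
Starting from 1 we can reach 1, 4, 5, 6, 8, 10. That is one component of size 6.
Total: 4 components.

4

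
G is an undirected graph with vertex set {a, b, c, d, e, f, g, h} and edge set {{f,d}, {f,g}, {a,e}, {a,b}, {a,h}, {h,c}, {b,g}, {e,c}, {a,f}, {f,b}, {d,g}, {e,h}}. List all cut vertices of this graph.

a

Removing a increases the component count from 1 to 2, so a is a cut vertex.
By contrast removing e leaves 1 component; it is not a cut vertex. No other vertex is a cut vertex either.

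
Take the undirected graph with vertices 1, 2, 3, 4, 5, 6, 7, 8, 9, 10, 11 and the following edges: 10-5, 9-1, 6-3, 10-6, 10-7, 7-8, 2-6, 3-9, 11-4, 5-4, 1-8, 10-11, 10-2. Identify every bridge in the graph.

none

The edges on the cycle 10-5-4-11-10 are not bridges since each lies on that cycle.
Every edge lies on some cycle, so there are no bridges.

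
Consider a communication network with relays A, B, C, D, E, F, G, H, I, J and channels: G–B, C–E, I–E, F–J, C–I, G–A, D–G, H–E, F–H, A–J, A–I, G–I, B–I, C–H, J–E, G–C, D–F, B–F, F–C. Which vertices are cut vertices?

Removing H, for instance, still leaves 1 component. No single vertex removal increases the component count — the graph has no articulation points.

none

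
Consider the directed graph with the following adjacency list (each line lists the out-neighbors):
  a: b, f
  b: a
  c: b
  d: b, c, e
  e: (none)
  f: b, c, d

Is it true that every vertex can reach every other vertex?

No

There is no directed path from e to d, so the graph is not strongly connected.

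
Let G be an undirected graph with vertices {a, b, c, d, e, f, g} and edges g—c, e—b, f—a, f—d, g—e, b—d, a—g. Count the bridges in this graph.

The edges on the cycle f-a-g-e-b-d-f are not bridges since each lies on that cycle.
But removing g—c disconnects g from c — this is a bridge.

1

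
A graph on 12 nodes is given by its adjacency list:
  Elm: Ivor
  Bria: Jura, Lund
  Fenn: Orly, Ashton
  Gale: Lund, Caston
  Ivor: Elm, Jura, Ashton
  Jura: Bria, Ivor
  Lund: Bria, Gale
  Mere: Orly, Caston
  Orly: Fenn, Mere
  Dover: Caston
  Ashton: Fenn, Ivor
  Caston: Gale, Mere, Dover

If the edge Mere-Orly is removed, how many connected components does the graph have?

Mere and Orly are still connected via Mere-Caston-Gale-Lund-Bria-Jura-Ivor-Ashton-Fenn-Orly, so the component count stays at 1.

1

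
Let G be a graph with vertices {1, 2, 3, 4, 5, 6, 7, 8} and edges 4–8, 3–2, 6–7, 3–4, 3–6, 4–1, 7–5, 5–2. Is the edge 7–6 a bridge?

No

After removing 7–6, the path 7-5-2-3-6 still connects them, so the edge is not a bridge.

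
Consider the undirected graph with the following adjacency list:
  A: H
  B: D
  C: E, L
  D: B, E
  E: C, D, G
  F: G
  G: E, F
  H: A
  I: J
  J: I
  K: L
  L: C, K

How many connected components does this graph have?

3

Starting from I we can reach I, J. That is one component of size 2.
Starting from A we can reach A, H. That is one component of size 2.
Starting from B we can reach B, C, D, E, F, G, K, L. That is one component of size 8.
Total: 3 components.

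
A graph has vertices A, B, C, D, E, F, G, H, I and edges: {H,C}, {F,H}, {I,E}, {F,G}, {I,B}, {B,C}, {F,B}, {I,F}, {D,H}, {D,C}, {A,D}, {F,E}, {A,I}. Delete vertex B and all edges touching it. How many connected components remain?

1

With B gone, the remaining components are: {A, C, D, E, F, G, H, I}.
That is 1 component.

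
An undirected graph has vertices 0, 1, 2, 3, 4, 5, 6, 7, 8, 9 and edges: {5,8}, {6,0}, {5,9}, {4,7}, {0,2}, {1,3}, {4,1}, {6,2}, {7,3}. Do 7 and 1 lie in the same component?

Yes

From 7 we can reach 1, 3, 4, 7, which includes 1.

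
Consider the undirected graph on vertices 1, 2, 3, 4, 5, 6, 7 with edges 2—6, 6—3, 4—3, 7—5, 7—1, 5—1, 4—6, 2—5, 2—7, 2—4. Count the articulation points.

1

Removing 2 increases the component count from 1 to 2, so 2 is a cut vertex.
By contrast removing 5 leaves 1 component; it is not a cut vertex. No other vertex is a cut vertex either.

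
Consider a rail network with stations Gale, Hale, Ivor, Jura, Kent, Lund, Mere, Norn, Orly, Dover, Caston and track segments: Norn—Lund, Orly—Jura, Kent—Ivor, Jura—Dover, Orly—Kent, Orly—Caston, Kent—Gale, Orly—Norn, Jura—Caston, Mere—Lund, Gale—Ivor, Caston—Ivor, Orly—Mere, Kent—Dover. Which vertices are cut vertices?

Removing Orly increases the component count from 2 to 3, so Orly is a cut vertex.
By contrast removing Ivor leaves 2 components; it is not a cut vertex. No other vertex is a cut vertex either.

Orly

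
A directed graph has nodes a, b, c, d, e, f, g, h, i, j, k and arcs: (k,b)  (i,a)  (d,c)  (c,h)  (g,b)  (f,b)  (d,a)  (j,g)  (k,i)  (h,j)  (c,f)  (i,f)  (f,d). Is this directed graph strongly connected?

There is no directed path from d to i, so the graph is not strongly connected.

No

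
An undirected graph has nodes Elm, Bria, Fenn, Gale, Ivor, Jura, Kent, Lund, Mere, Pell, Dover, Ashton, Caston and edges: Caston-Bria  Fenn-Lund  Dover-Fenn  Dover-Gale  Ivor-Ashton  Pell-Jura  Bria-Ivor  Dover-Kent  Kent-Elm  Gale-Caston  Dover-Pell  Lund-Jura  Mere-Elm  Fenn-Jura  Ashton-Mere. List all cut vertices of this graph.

Dover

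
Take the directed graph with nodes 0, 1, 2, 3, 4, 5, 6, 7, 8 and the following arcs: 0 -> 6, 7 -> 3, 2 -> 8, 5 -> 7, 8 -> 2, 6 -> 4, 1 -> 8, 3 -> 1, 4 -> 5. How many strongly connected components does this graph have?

8

{2, 8} are all mutually reachable — one SCC of size 2.
{1} is an SCC by itself.
{0} is an SCC by itself.
{5} is an SCC by itself.
{6} is an SCC by itself.
(and 3 more singleton SCCs)
That gives 8 strongly connected components.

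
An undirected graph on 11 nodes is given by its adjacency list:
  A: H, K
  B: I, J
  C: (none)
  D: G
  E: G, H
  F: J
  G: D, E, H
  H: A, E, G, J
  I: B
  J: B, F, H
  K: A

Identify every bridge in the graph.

A-H, A-K, B-I, B-J, D-G, F-J, H-J

The edges on the cycle G-E-H-G are not bridges since each lies on that cycle.
But removing J-B disconnects J from B; removing K-A disconnects K from A; removing H-J disconnects H from J; removing J-F disconnects J from F — these are bridges.
In total 7 edges are bridges.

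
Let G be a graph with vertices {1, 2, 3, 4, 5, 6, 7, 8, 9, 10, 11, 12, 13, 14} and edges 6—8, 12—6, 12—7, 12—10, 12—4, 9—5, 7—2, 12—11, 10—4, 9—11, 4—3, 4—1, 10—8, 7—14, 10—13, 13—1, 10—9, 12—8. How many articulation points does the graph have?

4

Removing 4 increases the component count from 1 to 2, so 4 is a cut vertex.
Removing 7 increases the component count from 1 to 3, so 7 is a cut vertex.
Removing 9 increases the component count from 1 to 2, so 9 is a cut vertex.
Likewise 12 is a cut vertex.
By contrast removing 2 leaves 1 component; it is not a cut vertex. No other vertex is a cut vertex either.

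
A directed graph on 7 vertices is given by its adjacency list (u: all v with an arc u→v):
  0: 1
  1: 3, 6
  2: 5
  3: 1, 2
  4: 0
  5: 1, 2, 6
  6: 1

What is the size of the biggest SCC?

5

{1, 2, 3, 5, 6} are all mutually reachable — one SCC of size 5.
{0} is an SCC by itself.
{4} is an SCC by itself.
The largest has 5 vertices.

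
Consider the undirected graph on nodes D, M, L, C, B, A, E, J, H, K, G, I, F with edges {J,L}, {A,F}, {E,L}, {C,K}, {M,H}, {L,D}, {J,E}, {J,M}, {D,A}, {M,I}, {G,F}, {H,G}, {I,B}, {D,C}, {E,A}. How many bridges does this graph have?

The edges on the cycle E-L-D-A-E are not bridges since each lies on that cycle.
But removing B—I disconnects B from I; removing M—I disconnects M from I; removing C—D disconnects C from D; removing K—C disconnects K from C — these are bridges.
That makes 4 bridges.

4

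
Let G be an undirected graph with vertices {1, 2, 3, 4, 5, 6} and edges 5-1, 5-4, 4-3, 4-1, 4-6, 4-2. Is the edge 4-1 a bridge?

No

After removing 4-1, the path 4-5-1 still connects them, so the edge is not a bridge.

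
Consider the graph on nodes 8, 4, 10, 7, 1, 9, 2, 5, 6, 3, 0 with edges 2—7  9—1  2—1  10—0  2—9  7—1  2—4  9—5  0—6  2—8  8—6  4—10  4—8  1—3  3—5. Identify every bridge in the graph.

The edges on the cycle 2-7-1-2 are not bridges since each lies on that cycle.
Every edge lies on some cycle, so there are no bridges.

none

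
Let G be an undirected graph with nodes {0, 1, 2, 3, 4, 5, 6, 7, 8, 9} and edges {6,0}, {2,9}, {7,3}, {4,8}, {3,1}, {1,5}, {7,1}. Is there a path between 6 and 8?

The component containing 6 is {0, 6}, and 8 is not in it.

No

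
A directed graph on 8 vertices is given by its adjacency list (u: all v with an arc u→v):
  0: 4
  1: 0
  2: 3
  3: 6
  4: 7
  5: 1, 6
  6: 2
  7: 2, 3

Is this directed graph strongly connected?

No

There is no directed path from 6 to 5, so the graph is not strongly connected.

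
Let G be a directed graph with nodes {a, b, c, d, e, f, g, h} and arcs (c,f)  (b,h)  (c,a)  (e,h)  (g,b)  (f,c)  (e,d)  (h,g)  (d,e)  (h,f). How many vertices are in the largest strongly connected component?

{b, g, h} are all mutually reachable — one SCC of size 3.
{c, f} are all mutually reachable — one SCC of size 2.
{d, e} are all mutually reachable — one SCC of size 2.
{a} is an SCC by itself.
The largest has 3 vertices.

3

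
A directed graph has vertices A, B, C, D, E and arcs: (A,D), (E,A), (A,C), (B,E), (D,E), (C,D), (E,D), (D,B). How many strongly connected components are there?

1

{A, B, C, D, E} are all mutually reachable — one SCC of size 5.
That gives 1 strongly connected component.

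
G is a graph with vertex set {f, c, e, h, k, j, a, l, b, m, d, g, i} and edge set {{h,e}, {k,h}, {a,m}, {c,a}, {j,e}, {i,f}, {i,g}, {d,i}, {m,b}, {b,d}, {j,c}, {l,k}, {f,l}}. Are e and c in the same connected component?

Yes

From e we can reach a, b, c, d, e, f, g, h, i, j, k, l, m, which includes c.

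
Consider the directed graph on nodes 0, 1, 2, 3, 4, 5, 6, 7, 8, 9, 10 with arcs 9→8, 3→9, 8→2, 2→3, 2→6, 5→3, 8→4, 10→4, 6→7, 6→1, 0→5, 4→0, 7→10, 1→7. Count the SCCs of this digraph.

1

{0, 1, 2, 3, 4, 5, 6, 7, 8, 9, 10} are all mutually reachable — one SCC of size 11.
That gives 1 strongly connected component.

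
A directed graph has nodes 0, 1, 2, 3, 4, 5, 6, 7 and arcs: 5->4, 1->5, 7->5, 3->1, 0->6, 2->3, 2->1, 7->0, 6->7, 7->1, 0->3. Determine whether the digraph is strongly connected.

No

There is no directed path from 1 to 0, so the graph is not strongly connected.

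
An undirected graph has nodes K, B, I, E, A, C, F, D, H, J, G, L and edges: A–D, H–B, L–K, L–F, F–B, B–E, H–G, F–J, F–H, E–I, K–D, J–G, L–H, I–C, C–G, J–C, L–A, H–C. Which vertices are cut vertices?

Removing L increases the component count from 1 to 2, so L is a cut vertex.
By contrast removing H leaves 1 component; it is not a cut vertex. No other vertex is a cut vertex either.

L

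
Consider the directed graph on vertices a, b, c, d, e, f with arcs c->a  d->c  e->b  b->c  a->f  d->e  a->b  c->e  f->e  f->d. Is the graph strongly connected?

From a we can reach every vertex (a, b, c, d, e, f), and every vertex can reach a (a, b, c, d, e, f). So the whole graph is one strongly connected component.

Yes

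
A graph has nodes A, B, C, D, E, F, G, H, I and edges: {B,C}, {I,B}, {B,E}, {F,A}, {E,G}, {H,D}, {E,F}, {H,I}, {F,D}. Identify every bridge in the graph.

A-F, B-C, E-G

The edges on the cycle H-I-B-E-F-D-H are not bridges since each lies on that cycle.
But removing G–E disconnects G from E; removing F–A disconnects F from A; removing B–C disconnects B from C — these are bridges.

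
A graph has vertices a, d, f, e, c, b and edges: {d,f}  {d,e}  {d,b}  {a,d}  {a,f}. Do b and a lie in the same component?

From b we can reach a, b, d, e, f, which includes a.

Yes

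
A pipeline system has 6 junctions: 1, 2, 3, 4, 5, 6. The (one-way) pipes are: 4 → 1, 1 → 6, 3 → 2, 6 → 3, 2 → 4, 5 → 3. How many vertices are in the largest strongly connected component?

5

{1, 2, 3, 4, 6} are all mutually reachable — one SCC of size 5.
{5} is an SCC by itself.
The largest has 5 vertices.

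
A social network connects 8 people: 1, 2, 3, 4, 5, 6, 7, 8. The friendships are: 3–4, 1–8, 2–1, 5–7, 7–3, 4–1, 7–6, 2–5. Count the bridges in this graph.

The edges on the cycle 2-5-7-3-4-1-2 are not bridges since each lies on that cycle.
But removing 1–8 disconnects 1 from 8; removing 7–6 disconnects 7 from 6 — these are bridges.
That makes 2 bridges.

2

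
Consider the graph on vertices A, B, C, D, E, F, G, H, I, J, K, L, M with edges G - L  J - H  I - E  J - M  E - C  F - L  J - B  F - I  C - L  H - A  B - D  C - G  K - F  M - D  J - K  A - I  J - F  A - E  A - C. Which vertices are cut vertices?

J

Removing J increases the component count from 1 to 2, so J is a cut vertex.
By contrast removing I leaves 1 component; it is not a cut vertex. No other vertex is a cut vertex either.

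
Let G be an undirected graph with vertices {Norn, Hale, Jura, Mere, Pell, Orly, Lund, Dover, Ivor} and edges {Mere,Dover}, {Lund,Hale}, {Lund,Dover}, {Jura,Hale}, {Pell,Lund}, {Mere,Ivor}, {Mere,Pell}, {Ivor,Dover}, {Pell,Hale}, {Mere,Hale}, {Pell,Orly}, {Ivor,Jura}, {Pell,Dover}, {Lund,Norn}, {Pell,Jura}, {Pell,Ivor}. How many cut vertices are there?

Removing Lund increases the component count from 1 to 2, so Lund is a cut vertex.
Removing Pell increases the component count from 1 to 2, so Pell is a cut vertex.
By contrast removing Norn leaves 1 component; it is not a cut vertex. No other vertex is a cut vertex either.

2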